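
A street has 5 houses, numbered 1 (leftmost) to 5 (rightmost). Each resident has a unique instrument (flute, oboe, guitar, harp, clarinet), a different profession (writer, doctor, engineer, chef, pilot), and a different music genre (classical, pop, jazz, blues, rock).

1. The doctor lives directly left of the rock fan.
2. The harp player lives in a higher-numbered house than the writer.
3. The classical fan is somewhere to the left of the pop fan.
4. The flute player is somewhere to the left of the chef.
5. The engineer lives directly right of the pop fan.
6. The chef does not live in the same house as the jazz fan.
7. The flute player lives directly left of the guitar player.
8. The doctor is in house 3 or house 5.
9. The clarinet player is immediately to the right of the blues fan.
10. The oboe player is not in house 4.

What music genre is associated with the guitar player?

Clue 8: the doctor is in house 3.
Clue 1: the rock fan is in house 4.
So house 5 gets jazz for music genre.
Clue 5 places the engineer in house 4.
So house 2 gets chef for profession.
House 5's profession must be pilot (nothing else left).
House 3 music genre: only pop fits.
By clue 4, the flute player is in house 1.
Clue 7 places the guitar player in house 2.
House 3's instrument must be clarinet (nothing else left).
House 4 instrument: only harp fits.
The only instrument still possible for house 5 is oboe.
So house 1 gets writer for profession.
By clue 9, the blues fan is in house 2.
So house 1 gets classical for music genre.
So: house 1 = flute/writer/classical, house 2 = guitar/chef/blues, house 3 = clarinet/doctor/pop, house 4 = harp/engineer/rock, house 5 = oboe/pilot/jazz.

blues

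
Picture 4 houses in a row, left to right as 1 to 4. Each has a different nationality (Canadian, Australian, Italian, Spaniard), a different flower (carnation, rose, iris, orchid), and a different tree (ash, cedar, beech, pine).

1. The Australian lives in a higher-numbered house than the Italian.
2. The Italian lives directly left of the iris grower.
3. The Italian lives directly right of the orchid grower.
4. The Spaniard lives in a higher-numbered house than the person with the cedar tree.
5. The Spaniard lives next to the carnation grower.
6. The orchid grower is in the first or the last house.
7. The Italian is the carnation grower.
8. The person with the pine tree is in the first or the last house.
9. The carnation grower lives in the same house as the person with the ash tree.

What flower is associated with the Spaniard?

Clue 6 places the orchid grower in house 1.
That leaves Canadian as the nationality for house 1.
By clue 3, the Italian is in house 2.
Clue 7: the carnation grower is in house 2.
From clue 9, the person with the ash tree must be in house 2.
By clue 2, the iris grower is in house 3.
Clue 5 places the Spaniard in house 3.
So house 4 gets Australian for nationality.
So house 4 gets rose for flower.
By clue 4, the person with the cedar tree is in house 1.
So house 3 gets beech for tree.
The only tree still possible for house 4 is pine.
So: house 1 = Canadian/orchid/cedar, house 2 = Italian/carnation/ash, house 3 = Spaniard/iris/beech, house 4 = Australian/rose/pine.

iris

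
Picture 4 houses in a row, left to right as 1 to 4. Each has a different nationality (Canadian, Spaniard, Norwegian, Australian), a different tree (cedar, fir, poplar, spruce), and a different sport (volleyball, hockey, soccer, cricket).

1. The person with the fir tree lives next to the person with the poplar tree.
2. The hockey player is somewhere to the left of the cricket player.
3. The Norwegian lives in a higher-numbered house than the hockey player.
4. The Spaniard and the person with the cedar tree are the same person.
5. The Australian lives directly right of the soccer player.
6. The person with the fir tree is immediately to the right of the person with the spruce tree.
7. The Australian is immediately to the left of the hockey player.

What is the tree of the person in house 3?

fir

Clue 7 places the Australian in house 2.
Clue 7: the hockey player is in house 3.
From clue 2, the cricket player must be in house 4.
Clue 3: the Norwegian is in house 4.
Clue 5 places the soccer player in house 1.
House 2 sport: only volleyball fits.
The Canadian is narrowed to house 1 or 3; consider each.
Placing it in house 1 leads to a contradiction, so it's in house 3.
That leaves Spaniard as the nationality for house 1.
From clue 4, the person with the cedar tree must be in house 1.
The person with the fir tree is narrowed to house 3 or 4; consider each.
Placing it in house 4 leads to a contradiction, so it's in house 3.
From clue 6, the person with the spruce tree must be in house 2.
So house 4 gets poplar for tree.
So: house 1 = Spaniard/cedar/soccer, house 2 = Australian/spruce/volleyball, house 3 = Canadian/fir/hockey, house 4 = Norwegian/poplar/cricket.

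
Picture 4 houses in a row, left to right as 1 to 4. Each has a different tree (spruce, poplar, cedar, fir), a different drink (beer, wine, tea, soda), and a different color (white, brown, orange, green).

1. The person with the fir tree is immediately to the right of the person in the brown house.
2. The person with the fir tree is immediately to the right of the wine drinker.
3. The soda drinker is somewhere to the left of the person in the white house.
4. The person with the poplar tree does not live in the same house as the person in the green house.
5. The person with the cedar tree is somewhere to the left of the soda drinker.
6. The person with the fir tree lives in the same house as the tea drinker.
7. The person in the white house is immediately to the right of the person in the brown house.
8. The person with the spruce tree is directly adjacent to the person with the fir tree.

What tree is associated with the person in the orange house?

House 1's drink must be beer (nothing else left).
House 4's drink must be tea (nothing else left).
By clue 6, the person with the fir tree is in house 4.
Clue 8 places the person with the spruce tree in house 3.
The person in the brown house is in house 3 (clue 1).
Clue 2 places the wine drinker in house 3.
The person in the white house is in house 4 (clue 7).
The only drink still possible for house 2 is soda.
Clue 5: the person with the cedar tree is in house 1.
The only tree still possible for house 2 is poplar.
The person in the green house is in house 1 (clue 4).
So house 2 gets orange for color.
So: house 1 = cedar/beer/green, house 2 = poplar/soda/orange, house 3 = spruce/wine/brown, house 4 = fir/tea/white.

poplar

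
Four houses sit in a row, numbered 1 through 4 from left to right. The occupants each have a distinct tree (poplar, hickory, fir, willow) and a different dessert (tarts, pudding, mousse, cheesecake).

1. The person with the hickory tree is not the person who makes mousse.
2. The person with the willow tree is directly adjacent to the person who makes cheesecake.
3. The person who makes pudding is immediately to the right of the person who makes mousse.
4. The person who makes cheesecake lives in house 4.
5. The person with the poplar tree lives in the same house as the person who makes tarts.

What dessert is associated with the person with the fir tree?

Clue 4 places the person who makes cheesecake in house 4.
From clue 2, the person with the willow tree must be in house 3.
House 3's dessert must be pudding (nothing else left).
Clue 3 places the person who makes mousse in house 2.
The only dessert still possible for house 1 is tarts.
From clue 5, the person with the poplar tree must be in house 1.
The only tree still possible for house 2 is fir.
That leaves hickory as the tree for house 4.
So: house 1 = poplar/tarts, house 2 = fir/mousse, house 3 = willow/pudding, house 4 = hickory/cheesecake.

mousse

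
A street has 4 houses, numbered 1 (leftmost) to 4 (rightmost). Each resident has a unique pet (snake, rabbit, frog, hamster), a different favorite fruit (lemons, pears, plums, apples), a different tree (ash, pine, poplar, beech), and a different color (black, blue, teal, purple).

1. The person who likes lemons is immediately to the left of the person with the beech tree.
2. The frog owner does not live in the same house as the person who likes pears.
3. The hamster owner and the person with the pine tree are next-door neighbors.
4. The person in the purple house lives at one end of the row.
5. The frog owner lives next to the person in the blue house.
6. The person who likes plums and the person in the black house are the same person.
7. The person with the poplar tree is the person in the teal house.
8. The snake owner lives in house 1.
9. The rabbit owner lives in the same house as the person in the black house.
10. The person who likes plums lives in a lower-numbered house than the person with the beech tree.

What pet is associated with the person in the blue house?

Clue 8 places the snake owner in house 1.
The rabbit owner is narrowed to house 2 or 3; consider each.
Placing it in house 3 leads to a contradiction, so it's in house 2.
From clue 9, the person in the black house must be in house 2.
Clue 6 places the person who likes plums in house 2.
By clue 1, the person with the beech tree is in house 4.
The only favorite fruit still possible for house 3 is lemons.
The frog owner is narrowed to house 3 or 4; consider each.
Placing it in house 3 leads to a contradiction, so it's in house 4.
The person who likes pears is in house 1 (clue 2).
By clue 5, the person in the blue house is in house 3.
House 3 pet: only hamster fits.
The only favorite fruit still possible for house 4 is apples.
So house 1 gets teal for color.
The only color still possible for house 4 is purple.
From clue 3, the person with the pine tree must be in house 2.
Clue 7 places the person with the poplar tree in house 1.
House 3's tree must be ash (nothing else left).
So: house 1 = snake/pears/poplar/teal, house 2 = rabbit/plums/pine/black, house 3 = hamster/lemons/ash/blue, house 4 = frog/apples/beech/purple.

hamster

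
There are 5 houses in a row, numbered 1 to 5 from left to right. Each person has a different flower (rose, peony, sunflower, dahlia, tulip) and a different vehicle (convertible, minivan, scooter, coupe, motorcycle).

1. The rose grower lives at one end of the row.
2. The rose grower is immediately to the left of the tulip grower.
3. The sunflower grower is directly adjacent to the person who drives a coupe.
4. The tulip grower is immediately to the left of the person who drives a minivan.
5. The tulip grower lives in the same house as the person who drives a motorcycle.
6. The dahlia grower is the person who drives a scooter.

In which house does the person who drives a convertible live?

1

By clue 2, the rose grower is in house 1.
Clue 2 places the tulip grower in house 2.
From clue 4, the person who drives a minivan must be in house 3.
Clue 5: the person who drives a motorcycle is in house 2.
So house 1 gets convertible for vehicle.
The dahlia grower is narrowed to house 4 or 5; consider each.
Placing it in house 4 leads to a contradiction, so it's in house 5.
Clue 6: the person who drives a scooter is in house 5.
So house 4 gets coupe for vehicle.
By clue 3, the sunflower grower is in house 3.
That leaves peony as the flower for house 4.
So: house 1 = rose/convertible, house 2 = tulip/motorcycle, house 3 = sunflower/minivan, house 4 = peony/coupe, house 5 = dahlia/scooter.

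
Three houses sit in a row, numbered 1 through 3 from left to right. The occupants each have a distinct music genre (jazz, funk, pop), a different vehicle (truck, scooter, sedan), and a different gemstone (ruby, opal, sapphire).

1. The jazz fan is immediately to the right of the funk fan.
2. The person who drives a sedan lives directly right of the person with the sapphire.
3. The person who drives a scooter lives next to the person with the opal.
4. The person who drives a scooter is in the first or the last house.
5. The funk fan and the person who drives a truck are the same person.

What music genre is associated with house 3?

Clue 3 places the person with the opal in house 2.
House 1's gemstone must be sapphire (nothing else left).
House 3's gemstone must be ruby (nothing else left).
Clue 2 places the person who drives a sedan in house 2.
The only vehicle still possible for house 3 is scooter.
The funk fan is in house 1 (clue 5).
House 1's vehicle must be truck (nothing else left).
Clue 1: the jazz fan is in house 2.
That leaves pop as the music genre for house 3.
So: house 1 = funk/truck/sapphire, house 2 = jazz/sedan/opal, house 3 = pop/scooter/ruby.

pop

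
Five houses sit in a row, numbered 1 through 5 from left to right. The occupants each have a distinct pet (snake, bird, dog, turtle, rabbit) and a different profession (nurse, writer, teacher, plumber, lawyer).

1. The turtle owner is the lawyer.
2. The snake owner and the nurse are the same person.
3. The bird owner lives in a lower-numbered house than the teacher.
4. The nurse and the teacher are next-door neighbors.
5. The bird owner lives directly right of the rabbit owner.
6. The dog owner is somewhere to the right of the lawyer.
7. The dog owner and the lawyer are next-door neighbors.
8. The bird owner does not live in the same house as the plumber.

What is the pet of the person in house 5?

snake

The bird owner is narrowed to house 2 or 3 or 4; consider each.
Placing it in house 3 and house 4 leads to a contradiction, so it's in house 2.
Clue 5: the rabbit owner is in house 1.
House 2's profession must be writer (nothing else left).
The only profession still possible for house 1 is plumber.
The dog owner is narrowed to house 4 or 5; consider each.
Placing it in house 5 leads to a contradiction, so it's in house 4.
Clue 6: the lawyer is in house 3.
House 3 pet: only turtle fits.
House 5's pet must be snake (nothing else left).
Clue 2: the nurse is in house 5.
By clue 4, the teacher is in house 4.
So: house 1 = rabbit/plumber, house 2 = bird/writer, house 3 = turtle/lawyer, house 4 = dog/teacher, house 5 = snake/nurse.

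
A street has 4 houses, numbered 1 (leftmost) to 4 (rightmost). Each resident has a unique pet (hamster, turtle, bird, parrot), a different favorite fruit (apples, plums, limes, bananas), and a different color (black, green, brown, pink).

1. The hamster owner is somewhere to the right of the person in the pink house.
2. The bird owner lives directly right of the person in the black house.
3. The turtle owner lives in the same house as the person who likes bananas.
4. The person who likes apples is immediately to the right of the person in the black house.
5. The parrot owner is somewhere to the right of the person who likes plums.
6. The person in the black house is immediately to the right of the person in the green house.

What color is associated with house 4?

brown

That leaves turtle as the pet for house 1.
That leaves brown as the color for house 4.
Clue 3: the person who likes bananas is in house 1.
House 2's pet must be hamster (nothing else left).
Clue 1: the person in the pink house is in house 1.
The only color still possible for house 3 is black.
Clue 2: the bird owner is in house 4.
From clue 4, the person who likes apples must be in house 4.
House 3's pet must be parrot (nothing else left).
So house 2 gets green for color.
Clue 5: the person who likes plums is in house 2.
So house 3 gets limes for favorite fruit.
So: house 1 = turtle/bananas/pink, house 2 = hamster/plums/green, house 3 = parrot/limes/black, house 4 = bird/apples/brown.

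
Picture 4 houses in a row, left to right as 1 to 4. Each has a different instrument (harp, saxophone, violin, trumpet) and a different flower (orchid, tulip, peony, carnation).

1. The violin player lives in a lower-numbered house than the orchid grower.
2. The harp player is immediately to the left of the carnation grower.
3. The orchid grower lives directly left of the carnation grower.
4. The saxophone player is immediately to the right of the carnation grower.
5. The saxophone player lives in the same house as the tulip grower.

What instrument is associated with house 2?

Clue 4 places the saxophone player in house 4.
By clue 4, the carnation grower is in house 3.
By clue 5, the tulip grower is in house 4.
So house 1 gets peony for flower.
House 2's flower must be orchid (nothing else left).
Clue 1: the violin player is in house 1.
Clue 2 places the harp player in house 2.
House 3 instrument: only trumpet fits.
So: house 1 = violin/peony, house 2 = harp/orchid, house 3 = trumpet/carnation, house 4 = saxophone/tulip.

harp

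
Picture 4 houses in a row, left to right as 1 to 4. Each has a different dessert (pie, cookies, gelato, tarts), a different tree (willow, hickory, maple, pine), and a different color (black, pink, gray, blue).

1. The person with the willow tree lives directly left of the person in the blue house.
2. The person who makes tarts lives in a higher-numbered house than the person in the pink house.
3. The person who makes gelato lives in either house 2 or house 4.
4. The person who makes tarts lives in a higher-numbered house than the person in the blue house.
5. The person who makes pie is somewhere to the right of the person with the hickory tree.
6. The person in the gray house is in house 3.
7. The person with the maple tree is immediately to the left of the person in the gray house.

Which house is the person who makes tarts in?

3

The person in the gray house is in house 3 (clue 6).
The person with the maple tree is in house 2 (clue 7).
House 1's dessert must be cookies (nothing else left).
House 4 tree: only pine fits.
The only color still possible for house 2 is blue.
House 4 color: only black fits.
Clue 1 places the person with the willow tree in house 1.
House 3's tree must be hickory (nothing else left).
The only color still possible for house 1 is pink.
Clue 5 places the person who makes pie in house 4.
That leaves gelato as the dessert for house 2.
House 3 dessert: only tarts fits.
So: house 1 = cookies/willow/pink, house 2 = gelato/maple/blue, house 3 = tarts/hickory/gray, house 4 = pie/pine/black.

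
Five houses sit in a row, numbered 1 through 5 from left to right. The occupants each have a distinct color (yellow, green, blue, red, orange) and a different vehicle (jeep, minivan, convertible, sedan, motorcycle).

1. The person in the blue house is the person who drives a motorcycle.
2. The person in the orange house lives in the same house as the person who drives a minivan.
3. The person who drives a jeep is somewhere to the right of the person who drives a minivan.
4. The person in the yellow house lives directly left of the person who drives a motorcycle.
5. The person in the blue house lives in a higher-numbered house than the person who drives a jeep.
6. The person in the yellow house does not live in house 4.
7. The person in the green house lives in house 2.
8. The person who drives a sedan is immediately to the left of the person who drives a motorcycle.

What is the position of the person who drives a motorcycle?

4

Clue 7 places the person in the green house in house 2.
The person in the yellow house is in house 3 (clue 4).
Clue 4: the person who drives a motorcycle is in house 4.
By clue 8, the person who drives a sedan is in house 3.
House 5 vehicle: only convertible fits.
The person in the blue house is in house 4 (clue 1).
Clue 2 places the person in the orange house in house 1.
That leaves red as the color for house 5.
So house 1 gets minivan for vehicle.
So house 2 gets jeep for vehicle.
So: house 1 = orange/minivan, house 2 = green/jeep, house 3 = yellow/sedan, house 4 = blue/motorcycle, house 5 = red/convertible.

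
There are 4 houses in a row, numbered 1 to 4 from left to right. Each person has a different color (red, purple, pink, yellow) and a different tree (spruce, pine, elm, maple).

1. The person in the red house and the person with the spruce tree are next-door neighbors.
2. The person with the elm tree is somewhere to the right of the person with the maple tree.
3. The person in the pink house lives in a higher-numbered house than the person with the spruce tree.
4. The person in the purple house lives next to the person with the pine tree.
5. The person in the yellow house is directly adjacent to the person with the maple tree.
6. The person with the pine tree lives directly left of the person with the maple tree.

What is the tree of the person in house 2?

The only tree still possible for house 4 is elm.
The person with the maple tree is narrowed to house 2 or 3; consider each.
Placing it in house 2 leads to a contradiction, so it's in house 3.
Clue 6: the person with the pine tree is in house 2.
The only tree still possible for house 1 is spruce.
By clue 1, the person in the red house is in house 2.
So house 1 gets purple for color.
The only color still possible for house 3 is pink.
The only color still possible for house 4 is yellow.
So: house 1 = purple/spruce, house 2 = red/pine, house 3 = pink/maple, house 4 = yellow/elm.

pine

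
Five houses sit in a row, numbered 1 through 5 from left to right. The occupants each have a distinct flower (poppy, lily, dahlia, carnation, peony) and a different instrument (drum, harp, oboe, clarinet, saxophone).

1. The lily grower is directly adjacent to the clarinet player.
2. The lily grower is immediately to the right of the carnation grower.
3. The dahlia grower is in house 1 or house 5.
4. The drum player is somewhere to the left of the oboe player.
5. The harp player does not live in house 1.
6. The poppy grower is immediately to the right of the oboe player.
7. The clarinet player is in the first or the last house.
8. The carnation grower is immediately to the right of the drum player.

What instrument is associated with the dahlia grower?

By clue 2, the lily grower is in house 4.
From clue 2, the carnation grower must be in house 3.
From clue 8, the drum player must be in house 2.
House 2's flower must be peony (nothing else left).
Clue 1: the clarinet player is in house 5.
The oboe player is in house 4 (clue 6).
House 1's flower must be dahlia (nothing else left).
That leaves poppy as the flower for house 5.
House 1's instrument must be saxophone (nothing else left).
So house 3 gets harp for instrument.
So: house 1 = dahlia/saxophone, house 2 = peony/drum, house 3 = carnation/harp, house 4 = lily/oboe, house 5 = poppy/clarinet.

saxophone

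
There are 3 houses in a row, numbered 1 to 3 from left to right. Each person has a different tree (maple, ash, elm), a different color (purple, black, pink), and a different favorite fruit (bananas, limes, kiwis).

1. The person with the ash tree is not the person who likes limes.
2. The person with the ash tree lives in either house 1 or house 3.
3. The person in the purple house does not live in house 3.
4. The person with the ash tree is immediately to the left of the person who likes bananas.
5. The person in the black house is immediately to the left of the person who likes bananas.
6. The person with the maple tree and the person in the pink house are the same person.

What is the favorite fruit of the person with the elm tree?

bananas

Clue 4 places the person with the ash tree in house 1.
By clue 4, the person who likes bananas is in house 2.
From clue 5, the person in the black house must be in house 1.
That leaves pink as the color for house 3.
By clue 1, the person who likes limes is in house 3.
From clue 6, the person with the maple tree must be in house 3.
That leaves elm as the tree for house 2.
The only color still possible for house 2 is purple.
That leaves kiwis as the favorite fruit for house 1.
So: house 1 = ash/black/kiwis, house 2 = elm/purple/bananas, house 3 = maple/pink/limes.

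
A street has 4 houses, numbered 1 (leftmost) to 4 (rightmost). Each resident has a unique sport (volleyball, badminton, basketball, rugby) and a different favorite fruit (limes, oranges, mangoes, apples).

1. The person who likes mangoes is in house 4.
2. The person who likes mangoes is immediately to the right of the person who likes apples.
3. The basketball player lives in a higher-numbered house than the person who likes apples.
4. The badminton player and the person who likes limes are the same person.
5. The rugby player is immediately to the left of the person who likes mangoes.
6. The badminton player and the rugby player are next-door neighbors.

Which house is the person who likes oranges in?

1

From clue 1, the person who likes mangoes must be in house 4.
Clue 2: the person who likes apples is in house 3.
From clue 3, the basketball player must be in house 4.
Clue 5: the rugby player is in house 3.
So house 1 gets volleyball for sport.
The only sport still possible for house 2 is badminton.
The person who likes limes is in house 2 (clue 4).
That leaves oranges as the favorite fruit for house 1.
So: house 1 = volleyball/oranges, house 2 = badminton/limes, house 3 = rugby/apples, house 4 = basketball/mangoes.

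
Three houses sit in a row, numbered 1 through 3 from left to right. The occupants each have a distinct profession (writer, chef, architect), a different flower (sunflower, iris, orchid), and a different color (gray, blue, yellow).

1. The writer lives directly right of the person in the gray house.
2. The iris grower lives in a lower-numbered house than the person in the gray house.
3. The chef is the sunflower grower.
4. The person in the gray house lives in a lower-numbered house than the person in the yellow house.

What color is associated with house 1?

Clue 2: the iris grower is in house 1.
The person in the gray house is in house 2 (clue 2).
Clue 4: the person in the yellow house is in house 3.
House 1's color must be blue (nothing else left).
Clue 1 places the writer in house 3.
The only profession still possible for house 1 is architect.
House 2 profession: only chef fits.
From clue 3, the sunflower grower must be in house 2.
That leaves orchid as the flower for house 3.
So: house 1 = architect/iris/blue, house 2 = chef/sunflower/gray, house 3 = writer/orchid/yellow.

blue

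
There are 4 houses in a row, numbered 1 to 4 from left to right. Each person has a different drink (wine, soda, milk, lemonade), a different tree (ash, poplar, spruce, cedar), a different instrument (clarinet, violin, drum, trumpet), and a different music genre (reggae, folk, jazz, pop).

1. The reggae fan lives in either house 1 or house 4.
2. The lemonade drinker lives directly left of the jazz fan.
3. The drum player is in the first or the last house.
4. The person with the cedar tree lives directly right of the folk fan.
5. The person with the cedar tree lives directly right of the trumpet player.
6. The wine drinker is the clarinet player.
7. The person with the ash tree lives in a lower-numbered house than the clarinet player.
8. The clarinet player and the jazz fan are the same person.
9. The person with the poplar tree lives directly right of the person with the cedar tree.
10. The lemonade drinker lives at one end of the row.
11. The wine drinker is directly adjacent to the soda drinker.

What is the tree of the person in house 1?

ash

By clue 10, the lemonade drinker is in house 1.
By clue 2, the jazz fan is in house 2.
Clue 8: the clarinet player is in house 2.
House 1's instrument must be trumpet (nothing else left).
So house 3 gets violin for instrument.
So house 4 gets drum for instrument.
The only music genre still possible for house 3 is pop.
That leaves reggae as the music genre for house 4.
Clue 4 places the person with the cedar tree in house 2.
From clue 6, the wine drinker must be in house 2.
From clue 7, the person with the ash tree must be in house 1.
Clue 9 places the person with the poplar tree in house 3.
Clue 11 places the soda drinker in house 3.
House 4's drink must be milk (nothing else left).
That leaves spruce as the tree for house 4.
That leaves folk as the music genre for house 1.
So: house 1 = lemonade/ash/trumpet/folk, house 2 = wine/cedar/clarinet/jazz, house 3 = soda/poplar/violin/pop, house 4 = milk/spruce/drum/reggae.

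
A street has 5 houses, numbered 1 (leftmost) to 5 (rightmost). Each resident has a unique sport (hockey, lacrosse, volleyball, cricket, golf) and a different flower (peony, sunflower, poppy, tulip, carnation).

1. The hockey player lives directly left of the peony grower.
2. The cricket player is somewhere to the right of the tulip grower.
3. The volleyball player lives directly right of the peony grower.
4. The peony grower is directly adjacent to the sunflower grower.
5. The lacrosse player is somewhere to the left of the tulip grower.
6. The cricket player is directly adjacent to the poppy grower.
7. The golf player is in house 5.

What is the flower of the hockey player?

sunflower

Clue 7 places the golf player in house 5.
The cricket player is narrowed to house 3 or 4; consider each.
Placing it in house 3 leads to a contradiction, so it's in house 4.
House 3's sport must be volleyball (nothing else left).
The peony grower is in house 2 (clue 3).
House 3's flower must be tulip (nothing else left).
House 4 flower: only carnation fits.
That leaves poppy as the flower for house 5.
The hockey player is in house 1 (clue 1).
House 2 sport: only lacrosse fits.
House 1 flower: only sunflower fits.
So: house 1 = hockey/sunflower, house 2 = lacrosse/peony, house 3 = volleyball/tulip, house 4 = cricket/carnation, house 5 = golf/poppy.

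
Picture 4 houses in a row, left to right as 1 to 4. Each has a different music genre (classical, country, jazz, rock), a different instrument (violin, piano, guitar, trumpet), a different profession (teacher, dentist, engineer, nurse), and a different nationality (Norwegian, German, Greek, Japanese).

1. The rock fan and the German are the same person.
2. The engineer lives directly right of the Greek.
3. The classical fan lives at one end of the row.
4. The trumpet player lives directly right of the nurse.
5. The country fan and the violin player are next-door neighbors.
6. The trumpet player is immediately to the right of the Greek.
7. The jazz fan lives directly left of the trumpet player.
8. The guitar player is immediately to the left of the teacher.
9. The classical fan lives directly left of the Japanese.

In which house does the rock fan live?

4

Clue 9 places the classical fan in house 1.
Clue 9: the Japanese is in house 2.
The jazz fan is in house 3 (clue 7).
Clue 7 places the trumpet player in house 4.
House 2 music genre: only country fits.
House 4 music genre: only rock fits.
Clue 1: the German is in house 4.
The nurse is in house 3 (clue 4).
By clue 6, the Greek is in house 3.
House 1's profession must be dentist (nothing else left).
House 1's nationality must be Norwegian (nothing else left).
The engineer is in house 4 (clue 2).
House 2's instrument must be piano (nothing else left).
The only profession still possible for house 2 is teacher.
By clue 8, the guitar player is in house 1.
So house 3 gets violin for instrument.
So: house 1 = classical/guitar/dentist/Norwegian, house 2 = country/piano/teacher/Japanese, house 3 = jazz/violin/nurse/Greek, house 4 = rock/trumpet/engineer/German.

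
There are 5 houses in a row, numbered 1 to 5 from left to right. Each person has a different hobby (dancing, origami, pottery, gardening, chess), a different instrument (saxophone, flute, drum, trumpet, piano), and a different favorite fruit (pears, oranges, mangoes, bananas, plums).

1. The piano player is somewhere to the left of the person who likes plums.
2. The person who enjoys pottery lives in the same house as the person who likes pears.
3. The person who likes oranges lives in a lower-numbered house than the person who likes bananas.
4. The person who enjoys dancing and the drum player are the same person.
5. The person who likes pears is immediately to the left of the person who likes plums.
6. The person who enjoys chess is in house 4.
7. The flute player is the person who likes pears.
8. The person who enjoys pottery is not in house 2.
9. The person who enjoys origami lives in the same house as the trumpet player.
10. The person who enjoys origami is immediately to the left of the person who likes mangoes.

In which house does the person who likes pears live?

3

Clue 6 places the person who enjoys chess in house 4.
House 5 favorite fruit: only bananas fits.
House 4 instrument: only saxophone fits.
That leaves drum as the instrument for house 5.
The person who enjoys dancing is in house 5 (clue 4).
The person who enjoys pottery is narrowed to house 1 or 3; consider each.
Placing it in house 1 leads to a contradiction, so it's in house 3.
Clue 2: the person who likes pears is in house 3.
The person who likes plums is in house 4 (clue 5).
The flute player is in house 3 (clue 7).
So house 1 gets oranges for favorite fruit.
So house 2 gets mangoes for favorite fruit.
The person who enjoys origami is in house 1 (clue 10).
House 2's hobby must be gardening (nothing else left).
The trumpet player is in house 1 (clue 9).
So house 2 gets piano for instrument.
So: house 1 = origami/trumpet/oranges, house 2 = gardening/piano/mangoes, house 3 = pottery/flute/pears, house 4 = chess/saxophone/plums, house 5 = dancing/drum/bananas.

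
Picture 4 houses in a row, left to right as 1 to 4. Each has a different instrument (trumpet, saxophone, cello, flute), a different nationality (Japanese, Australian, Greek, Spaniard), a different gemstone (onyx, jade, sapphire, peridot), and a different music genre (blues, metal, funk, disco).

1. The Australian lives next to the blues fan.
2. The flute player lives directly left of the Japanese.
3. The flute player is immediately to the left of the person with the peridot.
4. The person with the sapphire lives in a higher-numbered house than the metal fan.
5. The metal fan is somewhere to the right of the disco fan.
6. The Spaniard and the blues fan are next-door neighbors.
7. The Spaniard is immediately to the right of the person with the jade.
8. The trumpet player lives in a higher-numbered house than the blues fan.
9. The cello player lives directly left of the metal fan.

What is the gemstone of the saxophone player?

peridot

House 4's music genre must be funk (nothing else left).
The cello player is narrowed to house 1 or 2; consider each.
Placing it in house 2 leads to a contradiction, so it's in house 1.
Clue 9 places the metal fan in house 2.
House 1 music genre: only disco fits.
The only music genre still possible for house 3 is blues.
From clue 8, the trumpet player must be in house 4.
So house 1 gets Greek for nationality.
That leaves Japanese as the nationality for house 3.
House 2's gemstone must be onyx (nothing else left).
Clue 2 places the flute player in house 2.
Clue 3 places the person with the peridot in house 3.
House 3 instrument: only saxophone fits.
That leaves jade as the gemstone for house 1.
House 4's gemstone must be sapphire (nothing else left).
By clue 7, the Spaniard is in house 2.
House 4 nationality: only Australian fits.
So: house 1 = cello/Greek/jade/disco, house 2 = flute/Spaniard/onyx/metal, house 3 = saxophone/Japanese/peridot/blues, house 4 = trumpet/Australian/sapphire/funk.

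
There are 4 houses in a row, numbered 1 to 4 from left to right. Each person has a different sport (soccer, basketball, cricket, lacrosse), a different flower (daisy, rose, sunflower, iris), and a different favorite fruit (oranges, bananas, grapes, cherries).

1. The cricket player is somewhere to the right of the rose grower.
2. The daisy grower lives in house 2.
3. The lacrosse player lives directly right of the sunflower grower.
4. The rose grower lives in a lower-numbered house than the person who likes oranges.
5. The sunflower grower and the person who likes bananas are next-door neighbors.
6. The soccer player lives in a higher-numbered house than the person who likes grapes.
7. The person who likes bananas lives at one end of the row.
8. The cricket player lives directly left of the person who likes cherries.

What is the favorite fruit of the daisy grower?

Clue 2: the daisy grower is in house 2.
So house 1 gets basketball for sport.
House 4 flower: only iris fits.
From clue 1, the rose grower must be in house 1.
By clue 5, the sunflower grower is in house 3.
The person who likes bananas is in house 4 (clue 5).
So house 1 gets grapes for favorite fruit.
House 2 favorite fruit: only oranges fits.
House 3 favorite fruit: only cherries fits.
Clue 3: the lacrosse player is in house 4.
Clue 8 places the cricket player in house 2.
So house 3 gets soccer for sport.
So: house 1 = basketball/rose/grapes, house 2 = cricket/daisy/oranges, house 3 = soccer/sunflower/cherries, house 4 = lacrosse/iris/bananas.

oranges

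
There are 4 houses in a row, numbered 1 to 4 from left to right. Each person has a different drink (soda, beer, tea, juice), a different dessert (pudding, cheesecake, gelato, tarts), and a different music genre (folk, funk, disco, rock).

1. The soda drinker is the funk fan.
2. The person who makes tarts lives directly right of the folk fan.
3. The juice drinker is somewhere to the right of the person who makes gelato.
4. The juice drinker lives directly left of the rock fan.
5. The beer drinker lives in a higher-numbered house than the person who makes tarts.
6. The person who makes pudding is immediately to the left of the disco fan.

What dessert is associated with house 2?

pudding

House 4's dessert must be cheesecake (nothing else left).
The beer drinker is narrowed to house 3 or 4; consider each.
Placing it in house 3 leads to a contradiction, so it's in house 4.
The juice drinker is narrowed to house 2 or 3; consider each.
Placing it in house 2 leads to a contradiction, so it's in house 3.
The rock fan is in house 4 (clue 4).
So house 3 gets tarts for dessert.
That leaves disco as the music genre for house 3.
The folk fan is in house 2 (clue 2).
Clue 6 places the person who makes pudding in house 2.
House 1 dessert: only gelato fits.
That leaves funk as the music genre for house 1.
From clue 1, the soda drinker must be in house 1.
So house 2 gets tea for drink.
So: house 1 = soda/gelato/funk, house 2 = tea/pudding/folk, house 3 = juice/tarts/disco, house 4 = beer/cheesecake/rock.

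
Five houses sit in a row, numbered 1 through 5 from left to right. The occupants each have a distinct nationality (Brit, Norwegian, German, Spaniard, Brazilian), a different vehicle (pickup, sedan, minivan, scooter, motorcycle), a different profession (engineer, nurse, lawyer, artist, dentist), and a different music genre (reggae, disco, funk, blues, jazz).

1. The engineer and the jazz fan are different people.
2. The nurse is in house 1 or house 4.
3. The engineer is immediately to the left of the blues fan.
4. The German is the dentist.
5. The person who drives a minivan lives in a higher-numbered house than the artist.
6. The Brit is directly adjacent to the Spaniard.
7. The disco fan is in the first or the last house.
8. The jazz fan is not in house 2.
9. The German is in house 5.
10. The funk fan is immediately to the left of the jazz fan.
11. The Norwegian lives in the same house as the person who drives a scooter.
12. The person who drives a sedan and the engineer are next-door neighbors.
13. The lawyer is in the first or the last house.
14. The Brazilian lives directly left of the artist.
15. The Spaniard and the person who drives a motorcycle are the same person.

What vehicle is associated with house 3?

By clue 9, the German is in house 5.
Clue 4: the dentist is in house 5.
House 1's profession must be lawyer (nothing else left).
The only profession still possible for house 4 is nurse.
The Brazilian is narrowed to house 1 or 2; consider each.
Placing it in house 1 leads to a contradiction, so it's in house 2.
Clue 14: the artist is in house 3.
That leaves engineer as the profession for house 2.
The blues fan is in house 3 (clue 3).
So house 1 gets Norwegian for nationality.
The only vehicle still possible for house 2 is pickup.
House 5 vehicle: only minivan fits.
From clue 10, the funk fan must be in house 4.
Clue 10 places the jazz fan in house 5.
Clue 11 places the person who drives a scooter in house 1.
House 4's vehicle must be motorcycle (nothing else left).
The only music genre still possible for house 2 is reggae.
From clue 15, the Spaniard must be in house 4.
House 3 nationality: only Brit fits.
House 3 vehicle: only sedan fits.
That leaves disco as the music genre for house 1.
So: house 1 = Norwegian/scooter/lawyer/disco, house 2 = Brazilian/pickup/engineer/reggae, house 3 = Brit/sedan/artist/blues, house 4 = Spaniard/motorcycle/nurse/funk, house 5 = German/minivan/dentist/jazz.

sedan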